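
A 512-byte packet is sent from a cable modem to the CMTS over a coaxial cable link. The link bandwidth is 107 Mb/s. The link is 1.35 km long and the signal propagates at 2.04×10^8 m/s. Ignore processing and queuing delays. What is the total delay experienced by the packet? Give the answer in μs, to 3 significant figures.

44.9 μs

L = 512 × 8 = 4096 bits.
Transmission delay = L/R = 4096 / 107000000 = 38.2804 μs.
Propagation delay = d/s = 1350 m / 204000000 m/s = 6.61765 μs.
Total = 44.9 μs.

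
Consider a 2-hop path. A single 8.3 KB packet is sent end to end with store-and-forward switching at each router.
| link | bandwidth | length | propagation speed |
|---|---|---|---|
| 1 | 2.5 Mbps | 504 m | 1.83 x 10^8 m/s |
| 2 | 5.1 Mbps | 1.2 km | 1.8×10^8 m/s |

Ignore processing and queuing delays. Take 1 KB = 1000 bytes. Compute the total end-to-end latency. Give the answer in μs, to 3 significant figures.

39600 μs

L = 66400 bits.
Transmission delays (L/R per hop): 26560, 13019.6 μs; sum = 39579.6 μs.
Propagation delays (d/s per hop): 2.7541, 6.66667 μs; sum = 9.42077 μs.
End-to-end = 39600 μs.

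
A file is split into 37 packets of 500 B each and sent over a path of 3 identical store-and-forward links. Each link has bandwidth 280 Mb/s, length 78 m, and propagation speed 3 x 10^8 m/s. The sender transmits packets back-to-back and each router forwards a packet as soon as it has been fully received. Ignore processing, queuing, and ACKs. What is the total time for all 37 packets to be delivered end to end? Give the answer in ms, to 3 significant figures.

Per-hop transmission t_tx = L/R = 4000/280000000 = 0.0142857 ms.
Per-hop propagation t_prop = 78/300000000 = 0.00026 ms.
Pipeline fill: first packet needs 3·t_tx to clear all hops; remaining 36 packets each add one t_tx.
Total = (3+37-1)·t_tx + 3·t_prop = 39·0.0142857 + 3·0.00026 = 0.558 ms.

0.558 ms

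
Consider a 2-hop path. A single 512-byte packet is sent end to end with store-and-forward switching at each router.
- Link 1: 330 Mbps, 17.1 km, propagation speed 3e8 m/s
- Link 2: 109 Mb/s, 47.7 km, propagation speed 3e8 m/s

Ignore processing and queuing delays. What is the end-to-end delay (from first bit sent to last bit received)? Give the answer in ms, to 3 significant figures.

0.266 ms

L = 512 × 8 = 4096 bits.
Transmission delays (L/R per hop): 0.0124121, 0.037578 ms; sum = 0.0499901 ms.
Propagation delays (d/s per hop): 0.057, 0.159 ms; sum = 0.216 ms.
End-to-end = 0.266 ms.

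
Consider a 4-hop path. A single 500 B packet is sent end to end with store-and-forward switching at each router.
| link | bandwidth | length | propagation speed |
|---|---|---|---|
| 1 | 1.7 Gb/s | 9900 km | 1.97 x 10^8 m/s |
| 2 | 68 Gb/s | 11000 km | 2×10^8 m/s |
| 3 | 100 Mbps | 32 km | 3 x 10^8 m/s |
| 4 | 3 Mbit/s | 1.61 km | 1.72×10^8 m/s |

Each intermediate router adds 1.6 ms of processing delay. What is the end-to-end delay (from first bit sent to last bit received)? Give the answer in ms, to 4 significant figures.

L = 500 × 8 = 4000 bits.
Transmission delays (L/R per hop): 0.00235294, 5.88235e-05, 0.04, 1.33333 ms; sum = 1.37575 ms.
Propagation delays (d/s per hop): 50.2538, 55, 0.106667, 0.00936047 ms; sum = 105.37 ms.
Processing at 3 router(s): 3 × 1.6 ms = 4.8 ms.
End-to-end = 111.5 ms.

111.5 ms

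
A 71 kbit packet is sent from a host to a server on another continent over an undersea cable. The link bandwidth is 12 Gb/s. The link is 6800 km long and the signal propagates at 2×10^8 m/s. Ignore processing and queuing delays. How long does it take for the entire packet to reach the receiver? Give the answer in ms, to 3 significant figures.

34.0 ms

L = 71000 bits.
Transmission delay = L/R = 71000 / 12000000000 = 0.00591667 ms.
Propagation delay = d/s = 6800000 m / 200000000 m/s = 34 ms.
Total = 34.0 ms.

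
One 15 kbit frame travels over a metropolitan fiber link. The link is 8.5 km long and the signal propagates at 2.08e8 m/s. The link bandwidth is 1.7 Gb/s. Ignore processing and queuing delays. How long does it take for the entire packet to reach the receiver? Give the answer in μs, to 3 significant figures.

49.7 μs

L = 15000 bits.
Transmission delay = L/R = 15000 / 1700000000 = 8.82353 μs.
Propagation delay = d/s = 8500 m / 208000000 m/s = 40.8654 μs.
Total = 49.7 μs.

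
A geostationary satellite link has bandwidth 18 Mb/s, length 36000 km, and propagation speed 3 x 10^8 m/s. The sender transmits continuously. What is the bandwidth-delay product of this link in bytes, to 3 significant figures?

270000 bytes

Propagation delay = 36000000 / 300000000 = 0.12 s.
BDP = R × t_prop = 18000000 × 0.12 = 2160000 bits.
In bytes: 2160000/8 = 270000 bytes.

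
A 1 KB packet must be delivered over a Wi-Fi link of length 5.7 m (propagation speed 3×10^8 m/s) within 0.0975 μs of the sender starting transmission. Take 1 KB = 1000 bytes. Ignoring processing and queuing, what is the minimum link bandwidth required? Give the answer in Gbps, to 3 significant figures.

L = 8000 bits.
Propagation delay = 5.7 / 300000000 = 0.019 μs.
Transmission budget = 0.0975 − 0.019 = 0.0785 μs.
R ≥ L / t_tx = 8000 bits / 7.85e-08 s = 102 Gbps.

102 Gbps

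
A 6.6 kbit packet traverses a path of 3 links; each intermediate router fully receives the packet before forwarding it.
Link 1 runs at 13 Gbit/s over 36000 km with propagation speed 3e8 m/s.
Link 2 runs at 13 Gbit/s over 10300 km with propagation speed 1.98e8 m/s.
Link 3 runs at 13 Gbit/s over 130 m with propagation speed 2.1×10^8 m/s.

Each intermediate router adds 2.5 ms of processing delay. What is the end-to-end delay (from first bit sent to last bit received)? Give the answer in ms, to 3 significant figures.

L = 6600 bits.
Transmission delay per hop = L/R = 6600/13000000000 = 0.000507692 ms; 3 hops → 0.00152308 ms.
Propagation delays (d/s per hop): 120, 52.0202, 0.000619048 ms; sum = 172.021 ms.
Processing at 2 router(s): 2 × 2.5 ms = 5 ms.
End-to-end = 177 ms.

177 ms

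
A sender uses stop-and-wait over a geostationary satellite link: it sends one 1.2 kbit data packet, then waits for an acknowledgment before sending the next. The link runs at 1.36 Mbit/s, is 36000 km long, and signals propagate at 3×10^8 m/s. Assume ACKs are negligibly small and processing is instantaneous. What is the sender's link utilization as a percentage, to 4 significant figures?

t_tx = L/R = 1200/1360000 = 0.000882353 s.
t_prop = 36000000/300000000 = 0.12 s; RTT = 0.24 s.
Cycle = t_tx + RTT = 0.240882 s.
Utilization = t_tx / cycle = 0.000882353/0.240882 = 0.3663 %.

0.3663 %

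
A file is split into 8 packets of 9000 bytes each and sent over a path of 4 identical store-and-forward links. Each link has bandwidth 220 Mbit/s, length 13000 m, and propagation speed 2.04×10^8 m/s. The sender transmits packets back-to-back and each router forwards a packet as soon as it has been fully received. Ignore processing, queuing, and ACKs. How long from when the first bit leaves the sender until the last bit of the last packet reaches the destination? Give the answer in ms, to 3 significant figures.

3.85 ms

Per-hop transmission t_tx = L/R = 72000/220000000 = 0.327273 ms.
Per-hop propagation t_prop = 13000/204000000 = 0.0637255 ms.
Pipeline fill: first packet needs 4·t_tx to clear all hops; remaining 7 packets each add one t_tx.
Total = (4+8-1)·t_tx + 4·t_prop = 11·0.327273 + 4·0.0637255 = 3.85 ms.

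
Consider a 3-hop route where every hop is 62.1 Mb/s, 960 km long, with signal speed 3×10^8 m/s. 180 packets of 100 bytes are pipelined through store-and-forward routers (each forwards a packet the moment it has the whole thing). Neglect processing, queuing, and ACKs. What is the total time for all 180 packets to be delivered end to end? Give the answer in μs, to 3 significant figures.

Per-hop transmission t_tx = L/R = 800/62100000 = 12.8824 μs.
Per-hop propagation t_prop = 960000/300000000 = 3200 μs.
Pipeline fill: first packet needs 3·t_tx to clear all hops; remaining 179 packets each add one t_tx.
Total = (3+180-1)·t_tx + 3·t_prop = 182·12.8824 + 3·3200 = 11900 μs.

11900 μs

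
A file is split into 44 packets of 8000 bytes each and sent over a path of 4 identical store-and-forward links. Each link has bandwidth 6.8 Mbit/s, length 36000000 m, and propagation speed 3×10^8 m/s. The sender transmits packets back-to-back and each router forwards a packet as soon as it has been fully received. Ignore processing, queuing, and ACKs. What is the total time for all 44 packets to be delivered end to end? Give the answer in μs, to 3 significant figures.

Per-hop transmission t_tx = L/R = 64000/6800000 = 9411.76 μs.
Per-hop propagation t_prop = 36000000/300000000 = 120000 μs.
Pipeline fill: first packet needs 4·t_tx to clear all hops; remaining 43 packets each add one t_tx.
Total = (4+44-1)·t_tx + 4·t_prop = 47·9411.76 + 4·120000 = 922000 μs.

922000 μs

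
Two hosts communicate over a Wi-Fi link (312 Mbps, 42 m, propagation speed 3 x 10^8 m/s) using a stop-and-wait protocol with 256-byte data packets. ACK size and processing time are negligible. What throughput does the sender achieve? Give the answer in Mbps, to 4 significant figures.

t_tx = L/R = 2048/312000000 = 6.5641e-06 s.
t_prop = 42/300000000 = 1.4e-07 s; RTT = 2.8e-07 s.
Cycle = t_tx + RTT = 6.8441e-06 s.
Throughput = L / cycle = 2048 / 6.8441e-06 = 299.2 Mbps.

299.2 Mbps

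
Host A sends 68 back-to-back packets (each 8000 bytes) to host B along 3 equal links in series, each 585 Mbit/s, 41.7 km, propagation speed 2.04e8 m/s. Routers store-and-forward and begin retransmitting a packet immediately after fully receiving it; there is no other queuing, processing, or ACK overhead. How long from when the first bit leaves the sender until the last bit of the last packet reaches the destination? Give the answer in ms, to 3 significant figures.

8.27 ms

Per-hop transmission t_tx = L/R = 64000/585000000 = 0.109402 ms.
Per-hop propagation t_prop = 41700/204000000 = 0.204412 ms.
Pipeline fill: first packet needs 3·t_tx to clear all hops; remaining 67 packets each add one t_tx.
Total = (3+68-1)·t_tx + 3·t_prop = 70·0.109402 + 3·0.204412 = 8.27 ms.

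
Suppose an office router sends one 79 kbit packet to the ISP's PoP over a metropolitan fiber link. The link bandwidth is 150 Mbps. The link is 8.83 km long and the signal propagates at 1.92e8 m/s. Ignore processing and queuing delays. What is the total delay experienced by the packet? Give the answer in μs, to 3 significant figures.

573 μs

L = 79000 bits.
Transmission delay = L/R = 79000 / 150000000 = 526.667 μs.
Propagation delay = d/s = 8830 m / 192000000 m/s = 45.9896 μs.
Total = 573 μs.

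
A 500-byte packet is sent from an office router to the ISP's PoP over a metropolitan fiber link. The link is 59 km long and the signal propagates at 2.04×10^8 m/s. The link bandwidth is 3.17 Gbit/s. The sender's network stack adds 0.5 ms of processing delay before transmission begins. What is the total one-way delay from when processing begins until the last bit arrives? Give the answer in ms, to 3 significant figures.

0.790 ms

L = 500 × 8 = 4000 bits.
Transmission delay = L/R = 4000 / 3170000000 = 0.00126183 ms.
Propagation delay = d/s = 59000 m / 204000000 m/s = 0.289216 ms.
Plus processing delay 0.5 ms = 0.5 ms.
Total = 0.790 ms.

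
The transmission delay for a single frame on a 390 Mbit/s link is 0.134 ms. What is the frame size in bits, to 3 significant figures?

52300 bits

L = R × t_tx = 390000000 b/s × 0.000134 s = 52260 bits.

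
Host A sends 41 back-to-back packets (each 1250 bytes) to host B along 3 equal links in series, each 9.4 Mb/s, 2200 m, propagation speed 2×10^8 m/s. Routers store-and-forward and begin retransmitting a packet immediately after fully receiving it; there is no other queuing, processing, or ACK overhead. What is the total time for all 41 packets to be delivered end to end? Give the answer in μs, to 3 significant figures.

Per-hop transmission t_tx = L/R = 10000/9400000 = 1063.83 μs.
Per-hop propagation t_prop = 2200/200000000 = 11 μs.
Pipeline fill: first packet needs 3·t_tx to clear all hops; remaining 40 packets each add one t_tx.
Total = (3+41-1)·t_tx + 3·t_prop = 43·1063.83 + 3·11 = 45800 μs.

45800 μs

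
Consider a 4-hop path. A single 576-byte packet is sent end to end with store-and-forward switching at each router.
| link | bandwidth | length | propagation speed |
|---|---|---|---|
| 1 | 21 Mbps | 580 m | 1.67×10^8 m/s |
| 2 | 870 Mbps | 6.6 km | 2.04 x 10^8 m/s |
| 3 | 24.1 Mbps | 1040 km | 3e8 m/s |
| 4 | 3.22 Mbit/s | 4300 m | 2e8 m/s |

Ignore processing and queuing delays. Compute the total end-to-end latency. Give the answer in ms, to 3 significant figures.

L = 576 × 8 = 4608 bits.
Transmission delays (L/R per hop): 0.219429, 0.00529655, 0.191203, 1.43106 ms; sum = 1.84698 ms.
Propagation delays (d/s per hop): 0.00347305, 0.0323529, 3.46667, 0.0215 ms; sum = 3.52399 ms.
End-to-end = 5.37 ms.

5.37 ms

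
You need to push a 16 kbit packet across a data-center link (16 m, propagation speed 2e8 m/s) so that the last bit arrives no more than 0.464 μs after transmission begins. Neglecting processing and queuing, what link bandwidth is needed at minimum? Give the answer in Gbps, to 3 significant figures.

41.7 Gbps

Propagation delay = 16 / 200000000 = 0.08 μs.
Transmission budget = 0.464 − 0.08 = 0.384 μs.
R ≥ L / t_tx = 16000 bits / 3.84e-07 s = 41.7 Gbps.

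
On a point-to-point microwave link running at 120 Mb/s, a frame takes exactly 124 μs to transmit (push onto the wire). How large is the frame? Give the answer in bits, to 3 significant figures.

L = R × t_tx = 120000000 b/s × 0.000124 s = 14880 bits.

14900 bits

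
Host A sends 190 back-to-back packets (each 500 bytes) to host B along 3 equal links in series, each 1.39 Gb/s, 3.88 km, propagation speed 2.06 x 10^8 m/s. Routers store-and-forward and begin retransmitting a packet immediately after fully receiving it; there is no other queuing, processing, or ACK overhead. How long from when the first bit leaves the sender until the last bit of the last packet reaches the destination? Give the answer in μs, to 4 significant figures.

Per-hop transmission t_tx = L/R = 4000/1390000000 = 2.8777 μs.
Per-hop propagation t_prop = 3880/206000000 = 18.835 μs.
Pipeline fill: first packet needs 3·t_tx to clear all hops; remaining 189 packets each add one t_tx.
Total = (3+190-1)·t_tx + 3·t_prop = 192·2.8777 + 3·18.835 = 609.0 μs.

609.0 μs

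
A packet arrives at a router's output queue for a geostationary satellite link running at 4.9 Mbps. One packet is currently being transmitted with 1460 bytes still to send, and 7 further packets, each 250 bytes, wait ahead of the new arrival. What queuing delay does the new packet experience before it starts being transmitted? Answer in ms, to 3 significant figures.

5.24 ms

Each queued packet: L/R = 2000/4900000 = 0.408163 ms.
7 queued → 2.85714 ms.
Plus remaining 11680 bits of current packet: 2.38367 ms.
Queuing delay = 5.24 ms.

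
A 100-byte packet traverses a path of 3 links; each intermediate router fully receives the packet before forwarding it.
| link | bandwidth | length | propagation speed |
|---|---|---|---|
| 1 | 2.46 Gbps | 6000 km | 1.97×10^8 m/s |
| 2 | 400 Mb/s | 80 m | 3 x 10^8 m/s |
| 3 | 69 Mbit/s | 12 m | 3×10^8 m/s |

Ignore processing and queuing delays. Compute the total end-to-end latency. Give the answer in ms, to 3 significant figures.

L = 100 × 8 = 800 bits.
Transmission delays (L/R per hop): 0.000325203, 0.002, 0.0115942 ms; sum = 0.0139194 ms.
Propagation delays (d/s per hop): 30.4569, 0.000266667, 4e-05 ms; sum = 30.4572 ms.
End-to-end = 30.5 ms.

30.5 ms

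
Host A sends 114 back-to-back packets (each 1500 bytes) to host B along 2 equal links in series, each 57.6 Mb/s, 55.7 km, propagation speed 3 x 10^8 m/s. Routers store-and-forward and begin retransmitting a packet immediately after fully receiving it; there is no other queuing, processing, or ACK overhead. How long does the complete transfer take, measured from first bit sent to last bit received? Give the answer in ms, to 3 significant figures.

24.3 ms

Per-hop transmission t_tx = L/R = 12000/57600000 = 0.208333 ms.
Per-hop propagation t_prop = 55700/300000000 = 0.185667 ms.
Pipeline fill: first packet needs 2·t_tx to clear all hops; remaining 113 packets each add one t_tx.
Total = (2+114-1)·t_tx + 2·t_prop = 115·0.208333 + 2·0.185667 = 24.3 ms.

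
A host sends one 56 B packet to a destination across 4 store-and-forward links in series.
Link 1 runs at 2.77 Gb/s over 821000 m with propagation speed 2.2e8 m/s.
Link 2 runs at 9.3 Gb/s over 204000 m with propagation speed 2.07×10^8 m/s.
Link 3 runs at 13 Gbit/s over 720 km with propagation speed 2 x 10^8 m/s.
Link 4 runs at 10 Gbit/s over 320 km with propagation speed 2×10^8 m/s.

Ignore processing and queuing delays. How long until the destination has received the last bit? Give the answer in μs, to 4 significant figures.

L = 56 × 8 = 448 bits.
Transmission delays (L/R per hop): 0.161733, 0.048172, 0.0344615, 0.0448 μs; sum = 0.289166 μs.
Propagation delays (d/s per hop): 3731.82, 985.507, 3600, 1600 μs; sum = 9917.33 μs.
End-to-end = 9918 μs.

9918 μs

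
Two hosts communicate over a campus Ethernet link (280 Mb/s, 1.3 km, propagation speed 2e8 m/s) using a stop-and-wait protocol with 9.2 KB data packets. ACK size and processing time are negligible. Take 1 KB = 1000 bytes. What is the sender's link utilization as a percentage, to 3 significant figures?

95.3 %

t_tx = L/R = 73600/280000000 = 0.000262857 s.
t_prop = 1300/200000000 = 6.5e-06 s; RTT = 1.3e-05 s.
Cycle = t_tx + RTT = 0.000275857 s.
Utilization = t_tx / cycle = 0.000262857/0.000275857 = 95.3 %.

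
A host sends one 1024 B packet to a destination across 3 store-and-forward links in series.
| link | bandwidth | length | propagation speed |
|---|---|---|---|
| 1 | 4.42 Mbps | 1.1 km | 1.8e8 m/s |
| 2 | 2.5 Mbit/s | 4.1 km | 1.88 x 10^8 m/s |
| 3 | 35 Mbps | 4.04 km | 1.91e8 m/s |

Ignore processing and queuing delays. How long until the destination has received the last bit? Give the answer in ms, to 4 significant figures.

L = 1024 × 8 = 8192 bits.
Transmission delays (L/R per hop): 1.85339, 3.2768, 0.234057 ms; sum = 5.36425 ms.
Propagation delays (d/s per hop): 0.00611111, 0.0218085, 0.0211518 ms; sum = 0.0490715 ms.
End-to-end = 5.413 ms.

5.413 ms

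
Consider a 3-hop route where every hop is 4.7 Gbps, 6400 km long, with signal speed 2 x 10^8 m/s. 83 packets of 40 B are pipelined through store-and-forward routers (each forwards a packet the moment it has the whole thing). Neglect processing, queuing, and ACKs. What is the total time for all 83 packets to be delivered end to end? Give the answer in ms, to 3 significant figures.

Per-hop transmission t_tx = L/R = 320/4700000000 = 6.80851e-05 ms.
Per-hop propagation t_prop = 6400000/200000000 = 32 ms.
Pipeline fill: first packet needs 3·t_tx to clear all hops; remaining 82 packets each add one t_tx.
Total = (3+83-1)·t_tx + 3·t_prop = 85·6.80851e-05 + 3·32 = 96.0 ms.

96.0 ms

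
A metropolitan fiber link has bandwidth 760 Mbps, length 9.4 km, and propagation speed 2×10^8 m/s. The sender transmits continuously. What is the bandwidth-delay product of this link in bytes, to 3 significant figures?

Propagation delay = 9400 / 200000000 = 4.7e-05 s.
BDP = R × t_prop = 760000000 × 4.7e-05 = 35720 bits.
In bytes: 35720/8 = 4470 bytes.

4470 bytes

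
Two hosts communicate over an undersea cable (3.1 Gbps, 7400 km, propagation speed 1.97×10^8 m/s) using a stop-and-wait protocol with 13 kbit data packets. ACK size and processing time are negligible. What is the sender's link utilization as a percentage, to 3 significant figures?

t_tx = L/R = 13000/3100000000 = 4.19355e-06 s.
t_prop = 7400000/197000000 = 0.0375635 s; RTT = 0.0751269 s.
Cycle = t_tx + RTT = 0.0751311 s.
Utilization = t_tx / cycle = 4.19355e-06/0.0751311 = 0.00558 %.

0.00558 %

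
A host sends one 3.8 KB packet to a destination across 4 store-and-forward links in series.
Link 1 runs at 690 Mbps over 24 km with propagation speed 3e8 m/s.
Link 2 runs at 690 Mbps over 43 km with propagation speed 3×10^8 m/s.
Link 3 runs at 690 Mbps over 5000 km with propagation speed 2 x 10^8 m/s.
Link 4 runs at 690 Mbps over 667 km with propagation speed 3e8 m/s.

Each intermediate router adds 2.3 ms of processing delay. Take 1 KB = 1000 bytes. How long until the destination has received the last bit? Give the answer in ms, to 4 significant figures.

34.52 ms

L = 30400 bits.
Transmission delay per hop = L/R = 30400/690000000 = 0.044058 ms; 4 hops → 0.176232 ms.
Propagation delays (d/s per hop): 0.08, 0.143333, 25, 2.22333 ms; sum = 27.4467 ms.
Processing at 3 router(s): 3 × 2.3 ms = 6.9 ms.
End-to-end = 34.52 ms.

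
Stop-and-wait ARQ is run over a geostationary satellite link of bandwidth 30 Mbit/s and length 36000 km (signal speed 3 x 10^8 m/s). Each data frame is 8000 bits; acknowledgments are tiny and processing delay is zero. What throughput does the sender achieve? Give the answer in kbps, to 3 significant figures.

t_tx = L/R = 8000/30000000 = 0.000266667 s.
t_prop = 36000000/300000000 = 0.12 s; RTT = 0.24 s.
Cycle = t_tx + RTT = 0.240267 s.
Throughput = L / cycle = 8000 / 0.240267 = 33.3 kbps.

33.3 kbps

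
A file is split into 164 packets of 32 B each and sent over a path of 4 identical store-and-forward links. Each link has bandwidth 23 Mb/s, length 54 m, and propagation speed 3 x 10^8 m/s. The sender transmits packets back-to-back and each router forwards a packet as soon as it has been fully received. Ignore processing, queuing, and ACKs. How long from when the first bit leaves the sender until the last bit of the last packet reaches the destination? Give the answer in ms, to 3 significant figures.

Per-hop transmission t_tx = L/R = 256/23000000 = 0.0111304 ms.
Per-hop propagation t_prop = 54/300000000 = 0.00018 ms.
Pipeline fill: first packet needs 4·t_tx to clear all hops; remaining 163 packets each add one t_tx.
Total = (4+164-1)·t_tx + 4·t_prop = 167·0.0111304 + 4·0.00018 = 1.86 ms.

1.86 ms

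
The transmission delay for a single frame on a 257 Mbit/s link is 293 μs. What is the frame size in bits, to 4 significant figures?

75300 bits

L = R × t_tx = 257000000 b/s × 0.000293 s = 75301 bits.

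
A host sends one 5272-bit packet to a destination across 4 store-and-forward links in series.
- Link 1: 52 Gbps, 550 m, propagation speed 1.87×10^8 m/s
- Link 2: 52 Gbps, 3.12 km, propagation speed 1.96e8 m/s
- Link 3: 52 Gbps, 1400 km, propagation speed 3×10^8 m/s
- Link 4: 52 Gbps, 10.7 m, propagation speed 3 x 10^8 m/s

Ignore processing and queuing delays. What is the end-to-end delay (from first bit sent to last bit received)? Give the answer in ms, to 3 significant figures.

4.69 ms

Transmission delay per hop = L/R = 5272/52000000000 = 0.000101385 ms; 4 hops → 0.000405538 ms.
Propagation delays (d/s per hop): 0.00294118, 0.0159184, 4.66667, 3.56667e-05 ms; sum = 4.68556 ms.
End-to-end = 4.69 ms.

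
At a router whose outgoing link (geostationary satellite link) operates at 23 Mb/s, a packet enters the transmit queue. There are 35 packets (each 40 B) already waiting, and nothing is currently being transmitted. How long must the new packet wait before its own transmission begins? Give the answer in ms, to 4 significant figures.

Each queued packet: L/R = 320/23000000 = 0.013913 ms.
35 queued → 0.486957 ms.
Queuing delay = 0.4870 ms.

0.4870 ms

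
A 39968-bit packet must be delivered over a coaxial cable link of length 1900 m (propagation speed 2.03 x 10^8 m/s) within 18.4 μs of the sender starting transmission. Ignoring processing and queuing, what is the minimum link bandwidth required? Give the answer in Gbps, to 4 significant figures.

4.421 Gbps

Propagation delay = 1900 / 2.03e+08 = 9.35961 μs.
Transmission budget = 18.4 − 9.35961 = 9.04039 μs.
R ≥ L / t_tx = 39968 bits / 9.04039e-06 s = 4.421 Gbps.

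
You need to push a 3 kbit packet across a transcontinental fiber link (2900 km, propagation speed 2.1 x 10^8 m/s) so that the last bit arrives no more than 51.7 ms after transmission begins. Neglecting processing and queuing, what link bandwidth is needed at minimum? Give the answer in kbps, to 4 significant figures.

Propagation delay = 2900000 / 210000000 = 13.8095 ms.
Transmission budget = 51.7 − 13.8095 = 37.8905 ms.
R ≥ L / t_tx = 3000 bits / 0.0378905 s = 79.18 kbps.

79.18 kbps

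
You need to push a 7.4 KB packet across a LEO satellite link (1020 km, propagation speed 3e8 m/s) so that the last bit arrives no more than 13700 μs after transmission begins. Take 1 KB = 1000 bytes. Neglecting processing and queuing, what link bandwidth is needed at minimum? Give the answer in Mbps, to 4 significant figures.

L = 59200 bits.
Propagation delay = 1020000 / 300000000 = 3400 μs.
Transmission budget = 13700 − 3400 = 10300 μs.
R ≥ L / t_tx = 59200 bits / 0.0103 s = 5.748 Mbps.

5.748 Mbps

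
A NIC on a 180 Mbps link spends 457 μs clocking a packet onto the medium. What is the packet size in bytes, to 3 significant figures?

10300 bytes

L = R × t_tx = 180000000 b/s × 0.000457 s = 82260 bits.
In bytes: 82260 / 8 = 10300 bytes.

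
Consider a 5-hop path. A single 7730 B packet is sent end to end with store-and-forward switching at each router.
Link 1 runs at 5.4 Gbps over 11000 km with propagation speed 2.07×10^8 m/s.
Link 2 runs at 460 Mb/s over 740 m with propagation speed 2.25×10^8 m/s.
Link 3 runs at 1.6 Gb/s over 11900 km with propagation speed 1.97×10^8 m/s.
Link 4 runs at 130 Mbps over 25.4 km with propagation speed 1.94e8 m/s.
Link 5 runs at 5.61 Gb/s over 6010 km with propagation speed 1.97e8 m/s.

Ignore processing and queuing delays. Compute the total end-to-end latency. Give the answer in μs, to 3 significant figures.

145000 μs

L = 7730 × 8 = 61840 bits.
Transmission delays (L/R per hop): 11.4519, 134.435, 38.65, 475.692, 11.0232 μs; sum = 671.252 μs.
Propagation delays (d/s per hop): 53140.1, 3.28889, 60406.1, 130.928, 30507.6 μs; sum = 144188 μs.
End-to-end = 145000 μs.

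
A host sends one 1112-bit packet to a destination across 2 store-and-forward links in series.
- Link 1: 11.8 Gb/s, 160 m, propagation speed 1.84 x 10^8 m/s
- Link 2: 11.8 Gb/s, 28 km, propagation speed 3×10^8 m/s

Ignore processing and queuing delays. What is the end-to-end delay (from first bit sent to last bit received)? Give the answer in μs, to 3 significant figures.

Transmission delay per hop = L/R = 1112/11800000000 = 0.0942373 μs; 2 hops → 0.188475 μs.
Propagation delays (d/s per hop): 0.869565, 93.3333 μs; sum = 94.2029 μs.
End-to-end = 94.4 μs.

94.4 μs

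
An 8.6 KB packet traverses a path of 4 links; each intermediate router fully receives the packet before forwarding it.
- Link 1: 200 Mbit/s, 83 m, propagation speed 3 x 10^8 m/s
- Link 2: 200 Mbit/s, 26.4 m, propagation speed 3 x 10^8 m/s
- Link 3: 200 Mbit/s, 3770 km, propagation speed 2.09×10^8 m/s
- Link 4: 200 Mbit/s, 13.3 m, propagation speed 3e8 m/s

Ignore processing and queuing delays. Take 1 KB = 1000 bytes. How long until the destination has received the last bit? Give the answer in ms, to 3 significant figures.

L = 68800 bits.
Transmission delay per hop = L/R = 68800/200000000 = 0.344 ms; 4 hops → 1.376 ms.
Propagation delays (d/s per hop): 0.000276667, 8.8e-05, 18.0383, 4.43333e-05 ms; sum = 18.0387 ms.
End-to-end = 19.4 ms.

19.4 ms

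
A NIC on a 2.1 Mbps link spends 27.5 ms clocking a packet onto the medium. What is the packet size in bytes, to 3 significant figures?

L = R × t_tx = 2100000 b/s × 0.0275 s = 57750 bits.
In bytes: 57750 / 8 = 7220 bytes.

7220 bytes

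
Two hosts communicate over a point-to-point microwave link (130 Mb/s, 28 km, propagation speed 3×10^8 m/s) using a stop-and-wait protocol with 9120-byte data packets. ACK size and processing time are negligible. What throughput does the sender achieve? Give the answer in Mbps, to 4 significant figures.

t_tx = L/R = 72960/130000000 = 0.000561231 s.
t_prop = 28000/300000000 = 9.33333e-05 s; RTT = 0.000186667 s.
Cycle = t_tx + RTT = 0.000747897 s.
Throughput = L / cycle = 72960 / 0.000747897 = 97.55 Mbps.

97.55 Mbps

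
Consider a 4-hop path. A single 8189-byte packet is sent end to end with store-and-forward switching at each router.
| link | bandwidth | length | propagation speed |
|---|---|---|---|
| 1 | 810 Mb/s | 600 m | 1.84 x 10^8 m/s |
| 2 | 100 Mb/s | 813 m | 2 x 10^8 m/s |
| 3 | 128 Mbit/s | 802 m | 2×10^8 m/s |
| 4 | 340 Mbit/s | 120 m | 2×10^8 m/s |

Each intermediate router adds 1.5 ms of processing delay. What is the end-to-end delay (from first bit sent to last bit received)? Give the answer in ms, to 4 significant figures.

5.952 ms

L = 8189 × 8 = 65512 bits.
Transmission delays (L/R per hop): 0.080879, 0.65512, 0.511813, 0.192682 ms; sum = 1.44049 ms.
Propagation delays (d/s per hop): 0.00326087, 0.004065, 0.00401, 0.0006 ms; sum = 0.0119359 ms.
Processing at 3 router(s): 3 × 1.5 ms = 4.5 ms.
End-to-end = 5.952 ms.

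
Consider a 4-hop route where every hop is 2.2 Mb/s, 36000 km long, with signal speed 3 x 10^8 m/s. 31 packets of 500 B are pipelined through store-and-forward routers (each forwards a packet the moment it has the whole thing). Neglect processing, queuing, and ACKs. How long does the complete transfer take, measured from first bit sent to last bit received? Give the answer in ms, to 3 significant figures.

Per-hop transmission t_tx = L/R = 4000/2200000 = 1.81818 ms.
Per-hop propagation t_prop = 36000000/300000000 = 120 ms.
Pipeline fill: first packet needs 4·t_tx to clear all hops; remaining 30 packets each add one t_tx.
Total = (4+31-1)·t_tx + 4·t_prop = 34·1.81818 + 4·120 = 542 ms.

542 ms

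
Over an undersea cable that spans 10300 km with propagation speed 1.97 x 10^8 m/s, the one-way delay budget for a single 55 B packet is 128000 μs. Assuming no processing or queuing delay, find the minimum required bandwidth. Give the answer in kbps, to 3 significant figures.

L = 440 bits.
Propagation delay = 10300000 / 197000000 = 52284.3 μs.
Transmission budget = 128000 − 52284.3 = 75715.7 μs.
R ≥ L / t_tx = 440 bits / 0.0757157 s = 5.81 kbps.

5.81 kbps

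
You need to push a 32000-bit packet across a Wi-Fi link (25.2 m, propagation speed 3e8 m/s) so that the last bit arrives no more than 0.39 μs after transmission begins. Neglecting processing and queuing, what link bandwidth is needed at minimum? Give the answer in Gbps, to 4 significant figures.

104.6 Gbps

Propagation delay = 25.2 / 300000000 = 0.084 μs.
Transmission budget = 0.39 − 0.084 = 0.306 μs.
R ≥ L / t_tx = 32000 bits / 3.06e-07 s = 104.6 Gbps.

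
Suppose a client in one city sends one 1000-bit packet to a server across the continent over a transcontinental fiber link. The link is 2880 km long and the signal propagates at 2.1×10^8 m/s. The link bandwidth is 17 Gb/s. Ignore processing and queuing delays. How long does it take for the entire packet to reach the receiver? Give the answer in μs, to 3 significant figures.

Transmission delay = L/R = 1000 / 17000000000 = 0.0588235 μs.
Propagation delay = d/s = 2880000 m / 210000000 m/s = 13714.3 μs.
Total = 13700 μs.

13700 μs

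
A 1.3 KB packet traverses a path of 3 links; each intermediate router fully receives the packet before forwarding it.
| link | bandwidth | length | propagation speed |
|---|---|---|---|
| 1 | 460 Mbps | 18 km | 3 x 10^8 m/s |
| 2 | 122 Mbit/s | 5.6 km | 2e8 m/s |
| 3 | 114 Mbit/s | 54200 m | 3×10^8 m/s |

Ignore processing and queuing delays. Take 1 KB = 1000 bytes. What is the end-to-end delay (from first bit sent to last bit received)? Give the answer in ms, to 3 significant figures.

0.468 ms

L = 10400 bits.
Transmission delays (L/R per hop): 0.0226087, 0.0852459, 0.0912281 ms; sum = 0.199083 ms.
Propagation delays (d/s per hop): 0.06, 0.028, 0.180667 ms; sum = 0.268667 ms.
End-to-end = 0.468 ms.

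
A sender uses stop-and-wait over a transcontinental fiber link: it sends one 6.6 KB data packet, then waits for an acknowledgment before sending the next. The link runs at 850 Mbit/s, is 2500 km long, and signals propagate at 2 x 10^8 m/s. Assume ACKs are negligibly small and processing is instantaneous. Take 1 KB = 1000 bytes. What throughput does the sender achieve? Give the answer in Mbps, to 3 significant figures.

t_tx = L/R = 52800/850000000 = 6.21176e-05 s.
t_prop = 2500000/200000000 = 0.0125 s; RTT = 0.025 s.
Cycle = t_tx + RTT = 0.0250621 s.
Throughput = L / cycle = 52800 / 0.0250621 = 2.11 Mbps.

2.11 Mbps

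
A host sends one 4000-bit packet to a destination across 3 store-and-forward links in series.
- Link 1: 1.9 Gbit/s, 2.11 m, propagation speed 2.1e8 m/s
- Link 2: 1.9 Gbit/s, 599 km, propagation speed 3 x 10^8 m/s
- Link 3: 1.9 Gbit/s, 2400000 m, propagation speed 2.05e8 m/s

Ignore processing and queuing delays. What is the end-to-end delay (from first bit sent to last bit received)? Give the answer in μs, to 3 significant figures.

Transmission delay per hop = L/R = 4000/1900000000 = 2.10526 μs; 3 hops → 6.31579 μs.
Propagation delays (d/s per hop): 0.0100476, 1996.67, 11707.3 μs; sum = 13704 μs.
End-to-end = 13700 μs.

13700 μs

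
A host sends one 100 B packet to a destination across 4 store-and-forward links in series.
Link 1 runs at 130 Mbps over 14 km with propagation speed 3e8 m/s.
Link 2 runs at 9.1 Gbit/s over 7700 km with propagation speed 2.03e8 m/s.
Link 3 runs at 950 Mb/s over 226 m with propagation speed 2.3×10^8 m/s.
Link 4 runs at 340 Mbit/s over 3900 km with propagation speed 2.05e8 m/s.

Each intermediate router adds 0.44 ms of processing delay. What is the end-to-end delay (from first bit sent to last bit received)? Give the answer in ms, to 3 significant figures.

58.3 ms

L = 100 × 8 = 800 bits.
Transmission delays (L/R per hop): 0.00615385, 8.79121e-05, 0.000842105, 0.00235294 ms; sum = 0.0094368 ms.
Propagation delays (d/s per hop): 0.0466667, 37.931, 0.000982609, 19.0244 ms; sum = 57.0031 ms.
Processing at 3 router(s): 3 × 0.44 ms = 1.32 ms.
End-to-end = 58.3 ms.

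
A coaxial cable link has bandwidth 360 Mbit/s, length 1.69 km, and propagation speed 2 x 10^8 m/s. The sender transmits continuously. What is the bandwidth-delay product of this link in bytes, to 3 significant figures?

Propagation delay = 1690 / 200000000 = 8.45e-06 s.
BDP = R × t_prop = 360000000 × 8.45e-06 = 3042 bits.
In bytes: 3042/8 = 380 bytes.

380 bytes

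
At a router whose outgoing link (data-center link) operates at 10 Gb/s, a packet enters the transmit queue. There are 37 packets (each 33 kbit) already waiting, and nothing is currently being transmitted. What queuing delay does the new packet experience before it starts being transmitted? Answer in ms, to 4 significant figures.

Each queued packet: L/R = 33000/10000000000 = 0.0033 ms.
37 queued → 0.1221 ms.
Queuing delay = 0.1221 ms.

0.1221 ms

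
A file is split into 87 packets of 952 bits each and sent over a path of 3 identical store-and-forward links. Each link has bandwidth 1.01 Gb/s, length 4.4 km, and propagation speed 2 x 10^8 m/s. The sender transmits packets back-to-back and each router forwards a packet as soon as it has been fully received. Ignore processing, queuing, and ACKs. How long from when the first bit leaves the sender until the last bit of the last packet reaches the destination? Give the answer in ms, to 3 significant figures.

Per-hop transmission t_tx = L/R = 952/1010000000 = 0.000942574 ms.
Per-hop propagation t_prop = 4400/200000000 = 0.022 ms.
Pipeline fill: first packet needs 3·t_tx to clear all hops; remaining 86 packets each add one t_tx.
Total = (3+87-1)·t_tx + 3·t_prop = 89·0.000942574 + 3·0.022 = 0.150 ms.

0.150 ms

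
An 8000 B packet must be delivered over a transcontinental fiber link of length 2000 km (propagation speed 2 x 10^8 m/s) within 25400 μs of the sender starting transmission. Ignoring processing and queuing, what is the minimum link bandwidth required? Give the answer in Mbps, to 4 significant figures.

4.156 Mbps

L = 64000 bits.
Propagation delay = 2000000 / 200000000 = 10000 μs.
Transmission budget = 25400 − 10000 = 15400 μs.
R ≥ L / t_tx = 64000 bits / 0.0154 s = 4.156 Mbps.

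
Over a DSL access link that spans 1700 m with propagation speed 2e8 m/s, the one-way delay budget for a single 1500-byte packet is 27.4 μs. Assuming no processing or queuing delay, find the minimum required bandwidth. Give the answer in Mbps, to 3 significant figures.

L = 12000 bits.
Propagation delay = 1700 / 200000000 = 8.5 μs.
Transmission budget = 27.4 − 8.5 = 18.9 μs.
R ≥ L / t_tx = 12000 bits / 1.89e-05 s = 635 Mbps.

635 Mbps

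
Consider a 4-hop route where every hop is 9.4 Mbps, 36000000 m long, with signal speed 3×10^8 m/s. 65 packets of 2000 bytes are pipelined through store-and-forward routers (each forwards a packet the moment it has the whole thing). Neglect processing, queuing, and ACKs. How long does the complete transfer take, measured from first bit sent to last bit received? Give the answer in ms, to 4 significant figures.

Per-hop transmission t_tx = L/R = 16000/9400000 = 1.70213 ms.
Per-hop propagation t_prop = 36000000/300000000 = 120 ms.
Pipeline fill: first packet needs 4·t_tx to clear all hops; remaining 64 packets each add one t_tx.
Total = (4+65-1)·t_tx + 4·t_prop = 68·1.70213 + 4·120 = 595.7 ms.

595.7 ms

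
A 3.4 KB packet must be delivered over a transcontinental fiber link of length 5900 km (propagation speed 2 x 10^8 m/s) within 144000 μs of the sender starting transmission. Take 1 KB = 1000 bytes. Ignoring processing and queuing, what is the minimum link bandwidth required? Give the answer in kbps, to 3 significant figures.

L = 27200 bits.
Propagation delay = 5900000 / 200000000 = 29500 μs.
Transmission budget = 144000 − 29500 = 114500 μs.
R ≥ L / t_tx = 27200 bits / 0.1145 s = 238 kbps.

238 kbps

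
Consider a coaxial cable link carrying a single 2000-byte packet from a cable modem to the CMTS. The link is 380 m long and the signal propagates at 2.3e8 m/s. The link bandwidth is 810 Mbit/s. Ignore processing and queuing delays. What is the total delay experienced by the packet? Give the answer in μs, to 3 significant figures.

21.4 μs

L = 2000 × 8 = 16000 bits.
Transmission delay = L/R = 16000 / 810000000 = 19.7531 μs.
Propagation delay = d/s = 380 m / 2.3e+08 m/s = 1.65217 μs.
Total = 21.4 μs.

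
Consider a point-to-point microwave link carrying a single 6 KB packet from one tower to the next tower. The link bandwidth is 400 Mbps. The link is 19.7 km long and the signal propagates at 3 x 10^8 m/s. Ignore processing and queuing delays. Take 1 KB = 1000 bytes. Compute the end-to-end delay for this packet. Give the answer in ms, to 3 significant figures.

L = 48000 bits.
Transmission delay = L/R = 48000 / 400000000 = 0.12 ms.
Propagation delay = d/s = 19700 m / 300000000 m/s = 0.0656667 ms.
Total = 0.186 ms.

0.186 ms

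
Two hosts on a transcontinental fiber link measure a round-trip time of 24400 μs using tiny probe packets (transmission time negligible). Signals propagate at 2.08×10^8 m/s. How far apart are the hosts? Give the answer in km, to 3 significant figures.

One-way propagation = RTT/2 = 12200 μs.
d = s × t = 208000000 × 0.0122 = 2540 km.

2540 km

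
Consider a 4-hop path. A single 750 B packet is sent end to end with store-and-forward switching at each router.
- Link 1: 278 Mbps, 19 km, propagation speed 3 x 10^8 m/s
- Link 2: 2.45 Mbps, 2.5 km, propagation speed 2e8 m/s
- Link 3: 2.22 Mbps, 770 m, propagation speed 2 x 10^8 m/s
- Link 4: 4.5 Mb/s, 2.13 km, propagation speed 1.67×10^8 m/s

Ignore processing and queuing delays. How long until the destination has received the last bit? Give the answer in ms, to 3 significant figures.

6.60 ms

L = 750 × 8 = 6000 bits.
Transmission delays (L/R per hop): 0.0215827, 2.44898, 2.7027, 1.33333 ms; sum = 6.5066 ms.
Propagation delays (d/s per hop): 0.0633333, 0.0125, 0.00385, 0.0127545 ms; sum = 0.0924378 ms.
End-to-end = 6.60 ms.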